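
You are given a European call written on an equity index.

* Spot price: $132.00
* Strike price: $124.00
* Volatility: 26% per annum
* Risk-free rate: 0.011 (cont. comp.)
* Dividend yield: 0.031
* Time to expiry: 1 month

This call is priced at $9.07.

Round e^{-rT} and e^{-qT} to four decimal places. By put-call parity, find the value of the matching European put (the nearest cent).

$1.30

exp(−qT) = exp(−0.031·0.08333) = 0.9974;  exp(−rT) = exp(−0.011·0.08333) = 0.9991
Put-call parity: C − P = S·e^(−qT) − K·e^(−rT) = 132·0.9974 − 124·0.9991 = 131.6568 − 123.8884 = 7.7684
P = C − (C − P) = 9.07 − (7.7684) = 1.3016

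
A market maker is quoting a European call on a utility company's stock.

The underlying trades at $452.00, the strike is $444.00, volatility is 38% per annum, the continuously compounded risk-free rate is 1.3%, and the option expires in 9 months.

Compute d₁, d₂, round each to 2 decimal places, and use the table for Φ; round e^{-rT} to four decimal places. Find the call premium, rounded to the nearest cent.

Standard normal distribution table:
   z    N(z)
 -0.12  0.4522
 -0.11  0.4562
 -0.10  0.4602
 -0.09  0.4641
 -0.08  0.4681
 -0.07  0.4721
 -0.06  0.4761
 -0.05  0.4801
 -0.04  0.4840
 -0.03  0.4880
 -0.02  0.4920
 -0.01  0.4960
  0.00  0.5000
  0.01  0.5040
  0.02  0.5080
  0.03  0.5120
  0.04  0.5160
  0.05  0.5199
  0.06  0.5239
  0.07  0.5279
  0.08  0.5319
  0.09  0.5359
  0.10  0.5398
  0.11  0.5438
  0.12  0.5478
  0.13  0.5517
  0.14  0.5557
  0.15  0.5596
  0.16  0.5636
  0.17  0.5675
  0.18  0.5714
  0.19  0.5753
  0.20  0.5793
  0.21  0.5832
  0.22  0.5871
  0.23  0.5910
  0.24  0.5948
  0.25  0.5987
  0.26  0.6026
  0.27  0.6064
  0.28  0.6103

σ√T = 0.38·√0.75 = 0.3291
d₁ = [ln(452/444) + (0.013 + ½·0.38²)·0.75] / (σ√T) = (0.0179 + 0.0639) / 0.3291 = 0.2484 ⇒ 0.25
d₂ = 0.2484 − 0.3291 = -0.0807 ⇒ -0.08
e^(−rT) = e^(−0.013·0.75) = 0.9903
C = 452·N(0.25) − 444·0.9903·N(-0.08) = 452·0.5987 − 444·0.9903·0.4681 = 270.6124 − 205.8204 = 64.7920

$64.79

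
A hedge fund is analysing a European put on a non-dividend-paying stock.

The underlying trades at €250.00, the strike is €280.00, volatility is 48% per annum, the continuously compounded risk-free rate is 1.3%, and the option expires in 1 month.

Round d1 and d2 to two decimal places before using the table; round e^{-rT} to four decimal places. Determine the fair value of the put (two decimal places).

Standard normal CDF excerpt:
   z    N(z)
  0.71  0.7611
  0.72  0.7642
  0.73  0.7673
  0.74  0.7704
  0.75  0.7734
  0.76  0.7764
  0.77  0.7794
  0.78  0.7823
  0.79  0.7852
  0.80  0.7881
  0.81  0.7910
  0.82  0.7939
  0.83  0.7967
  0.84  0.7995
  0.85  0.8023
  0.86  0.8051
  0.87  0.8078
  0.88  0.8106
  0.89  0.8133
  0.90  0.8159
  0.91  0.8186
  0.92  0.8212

σ√T = 0.48 × 0.2887 = 0.1386
d₁ = [ln(250/280) + (0.013 + 0.48²/2)·0.08333] / 0.1386 = [-0.1133 + 0.0107] / 0.1386 = -0.7408 ⇒ -0.74
d₂ = d₁ − σ√T = -0.7408 − 0.1386 = -0.8793 ⇒ -0.88
exp(−rT) = exp(−0.013·0.08333) = 0.9989
N(−d₂) = N(0.88) = 0.8106;  N(−d₁) = N(0.74) = 0.7704
P = 280·0.9989·0.8106 − 250·0.7704 = 226.7183 − 192.6000 = 34.1183

€34.12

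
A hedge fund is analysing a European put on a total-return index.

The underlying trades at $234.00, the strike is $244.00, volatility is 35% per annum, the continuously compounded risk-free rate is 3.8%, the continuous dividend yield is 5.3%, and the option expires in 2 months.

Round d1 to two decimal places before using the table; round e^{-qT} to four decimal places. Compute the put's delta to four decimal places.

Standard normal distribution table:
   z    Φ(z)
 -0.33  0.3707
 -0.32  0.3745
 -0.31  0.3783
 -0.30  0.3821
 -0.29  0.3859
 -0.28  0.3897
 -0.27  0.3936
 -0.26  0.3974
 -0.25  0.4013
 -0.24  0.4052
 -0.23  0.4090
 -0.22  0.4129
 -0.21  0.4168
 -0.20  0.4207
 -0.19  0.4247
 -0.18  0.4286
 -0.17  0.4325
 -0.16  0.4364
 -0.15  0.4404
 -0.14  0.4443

σ√T = 0.35 × 0.4082 = 0.1429
d₁ = [ln(234/244) + (0.038 − 0.053 + ½·0.35²)·0.1667] / (σ√T) = (-0.0418 + 0.0077) / 0.1429 = -0.2389 ⇒ -0.24
N(d₁) = N(-0.24) = 0.4052
Δ_put = e^(−qT)·(N(d₁) − 1) = 0.9912·(0.4052 − 1) = -0.5896

-0.5896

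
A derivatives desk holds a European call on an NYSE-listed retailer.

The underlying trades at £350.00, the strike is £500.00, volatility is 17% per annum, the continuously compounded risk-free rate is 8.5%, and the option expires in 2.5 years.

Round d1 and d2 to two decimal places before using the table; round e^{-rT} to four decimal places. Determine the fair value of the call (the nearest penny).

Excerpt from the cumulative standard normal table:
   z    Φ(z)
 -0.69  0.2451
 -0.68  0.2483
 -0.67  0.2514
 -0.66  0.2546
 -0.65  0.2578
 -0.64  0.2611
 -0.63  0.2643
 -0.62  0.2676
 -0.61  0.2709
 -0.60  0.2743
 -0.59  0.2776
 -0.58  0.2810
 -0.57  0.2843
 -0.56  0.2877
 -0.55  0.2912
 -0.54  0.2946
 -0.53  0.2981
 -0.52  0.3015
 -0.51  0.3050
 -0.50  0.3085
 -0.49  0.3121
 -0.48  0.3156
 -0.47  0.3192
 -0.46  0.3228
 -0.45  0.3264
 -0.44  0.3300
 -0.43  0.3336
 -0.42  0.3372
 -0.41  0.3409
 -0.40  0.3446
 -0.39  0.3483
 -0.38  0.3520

£18.97

σ√T = 0.17 × 1.5811 = 0.2688
d₁ = [ln(350/500) + (0.085 + 0.17²/2)·2.5] / 0.2688 = [-0.3567 + 0.2486] / 0.2688 = -0.4020 which rounds to -0.40
d₂ = d₁ − σ√T = -0.4020 − 0.2688 = -0.6708 which rounds to -0.67
e^(−rT) = e^(−0.085·2.5) = 0.8086
N(d₁) = N(-0.40) = 0.3446;  N(d₂) = N(-0.67) = 0.2514
C = 350·0.3446 − 500·0.8086·0.2514 = 120.6100 − 101.6410 = 18.9690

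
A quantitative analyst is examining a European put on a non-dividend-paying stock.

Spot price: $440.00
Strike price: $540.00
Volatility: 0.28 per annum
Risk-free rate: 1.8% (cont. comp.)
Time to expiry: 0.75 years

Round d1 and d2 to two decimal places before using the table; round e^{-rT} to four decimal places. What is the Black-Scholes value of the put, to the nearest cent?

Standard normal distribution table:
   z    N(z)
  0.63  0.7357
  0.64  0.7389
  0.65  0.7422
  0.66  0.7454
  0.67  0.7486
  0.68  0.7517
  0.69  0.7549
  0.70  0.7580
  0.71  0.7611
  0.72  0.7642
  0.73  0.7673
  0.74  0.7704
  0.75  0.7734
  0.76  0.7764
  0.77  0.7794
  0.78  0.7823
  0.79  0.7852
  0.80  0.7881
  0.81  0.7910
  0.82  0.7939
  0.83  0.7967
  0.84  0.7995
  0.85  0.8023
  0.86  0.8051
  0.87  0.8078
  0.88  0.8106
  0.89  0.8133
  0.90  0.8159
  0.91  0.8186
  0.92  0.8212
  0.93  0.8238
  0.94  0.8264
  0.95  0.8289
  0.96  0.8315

T = 0.75;  σ√T = 0.2425
d₁ = [ln(440/540) + (0.018 + 0.28²/2)·0.75] / 0.2425 = [-0.2048 + 0.0429] / 0.2425 = -0.6676 which rounds to -0.67
d₂ = d₁ − σ√T = -0.6676 − 0.2425 = -0.9101 which rounds to -0.91
exp(−rT) = exp(−0.018·0.75) = 0.9866
N(−d₂) = N(0.91) = 0.8186;  N(−d₁) = N(0.67) = 0.7486
P = 540·0.9866·0.8186 − 440·0.7486 = 436.1206 − 329.3840 = 106.7366

$106.74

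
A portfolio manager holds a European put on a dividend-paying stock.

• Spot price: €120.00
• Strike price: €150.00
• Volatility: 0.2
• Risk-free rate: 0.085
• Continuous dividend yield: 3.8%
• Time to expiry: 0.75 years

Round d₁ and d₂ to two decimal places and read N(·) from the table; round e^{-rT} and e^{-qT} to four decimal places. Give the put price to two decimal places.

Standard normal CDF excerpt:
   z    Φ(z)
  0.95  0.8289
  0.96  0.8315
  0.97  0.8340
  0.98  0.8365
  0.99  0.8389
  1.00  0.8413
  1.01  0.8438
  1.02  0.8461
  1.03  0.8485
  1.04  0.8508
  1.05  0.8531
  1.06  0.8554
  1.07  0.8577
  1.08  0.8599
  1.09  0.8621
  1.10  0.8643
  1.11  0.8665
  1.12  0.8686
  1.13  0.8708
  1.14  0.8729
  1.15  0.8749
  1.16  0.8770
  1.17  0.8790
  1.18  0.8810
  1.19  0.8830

σ√T = 0.2·√0.75 = 0.1732
d₁ = [ln(120/150) + (0.085 − 0.038 + 0.2²/2)·0.75] / 0.1732 = [-0.2231 + 0.0503] / 0.1732 = -0.9982 → -1.00
d₂ = d₁ − σ√T = -0.9982 − 0.1732 = -1.1714 → -1.17
exp(−qT) = exp(−0.038·0.75) = 0.9719;  exp(−rT) = exp(−0.085·0.75) = 0.9382
P = 150·0.9382·N(1.17) − 120·0.9719·N(1.00) = 150·0.9382·0.8790 − 120·0.9719·0.8413 = 123.7017 − 98.1191 = 25.5825

€25.58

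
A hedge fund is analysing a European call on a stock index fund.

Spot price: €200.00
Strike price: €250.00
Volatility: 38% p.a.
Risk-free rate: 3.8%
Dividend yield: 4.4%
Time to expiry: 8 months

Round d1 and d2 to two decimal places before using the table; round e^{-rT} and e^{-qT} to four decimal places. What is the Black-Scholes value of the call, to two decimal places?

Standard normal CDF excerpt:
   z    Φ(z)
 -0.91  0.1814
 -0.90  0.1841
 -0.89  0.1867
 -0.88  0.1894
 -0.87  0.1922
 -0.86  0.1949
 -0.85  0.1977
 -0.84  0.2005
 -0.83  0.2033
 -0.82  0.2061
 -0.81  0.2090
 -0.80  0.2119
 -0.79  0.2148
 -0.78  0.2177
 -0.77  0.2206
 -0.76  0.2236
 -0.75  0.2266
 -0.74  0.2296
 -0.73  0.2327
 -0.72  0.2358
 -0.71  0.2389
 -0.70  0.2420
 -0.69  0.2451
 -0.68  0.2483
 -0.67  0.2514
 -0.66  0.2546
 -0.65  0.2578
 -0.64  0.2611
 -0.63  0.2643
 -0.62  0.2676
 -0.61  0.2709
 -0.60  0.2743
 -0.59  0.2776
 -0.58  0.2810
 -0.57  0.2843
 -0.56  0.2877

T = 0.6667;  σ√T = 0.3103
ln(S/K) + (r − q + σ²/2)T = ln(200/250) + (0.038 − 0.044 + 0.38²/2)·0.6667 = -0.2231 + 0.0441 = -0.1790
d₁ = -0.1790 / 0.3103 = -0.5770 which rounds to -0.58
d₂ = d₁ − σ√T = -0.5770 − 0.3103 = -0.8872 which rounds to -0.89
e^(−qT) = e^(−0.044·0.6667) = 0.9711;  e^(−rT) = e^(−0.038·0.6667) = 0.9750
C = 200·0.9711·N(-0.58) − 250·0.9750·N(-0.89) = 200·0.9711·0.2810 − 250·0.9750·0.1867 = 54.5758 − 45.5081 = 9.0677

€9.07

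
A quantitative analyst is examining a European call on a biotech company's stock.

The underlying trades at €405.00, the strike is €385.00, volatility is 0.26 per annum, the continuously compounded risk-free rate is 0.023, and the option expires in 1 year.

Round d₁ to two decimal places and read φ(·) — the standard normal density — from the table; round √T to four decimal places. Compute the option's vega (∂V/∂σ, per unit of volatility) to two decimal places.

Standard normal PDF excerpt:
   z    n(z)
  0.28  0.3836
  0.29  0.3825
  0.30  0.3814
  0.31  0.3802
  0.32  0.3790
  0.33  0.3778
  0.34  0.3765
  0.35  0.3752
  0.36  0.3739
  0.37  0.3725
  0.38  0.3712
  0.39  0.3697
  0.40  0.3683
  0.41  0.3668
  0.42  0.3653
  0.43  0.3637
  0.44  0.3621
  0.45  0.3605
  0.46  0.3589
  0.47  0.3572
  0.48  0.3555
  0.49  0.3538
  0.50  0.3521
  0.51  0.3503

148.55

T = 1;  σ√T = 0.2600
d₁ = [ln(405/385) + (0.023 + ½·0.26²)·1] / (σ√T) = (0.0506 + 0.0568) / 0.2600 = 0.4132 ≈ 0.41
√T = √1 = 1.0000
φ(d₁) = φ(0.41) = 0.3668
vega = S·φ(d₁)·√T = 405·0.3668·1.0000 = 148.5540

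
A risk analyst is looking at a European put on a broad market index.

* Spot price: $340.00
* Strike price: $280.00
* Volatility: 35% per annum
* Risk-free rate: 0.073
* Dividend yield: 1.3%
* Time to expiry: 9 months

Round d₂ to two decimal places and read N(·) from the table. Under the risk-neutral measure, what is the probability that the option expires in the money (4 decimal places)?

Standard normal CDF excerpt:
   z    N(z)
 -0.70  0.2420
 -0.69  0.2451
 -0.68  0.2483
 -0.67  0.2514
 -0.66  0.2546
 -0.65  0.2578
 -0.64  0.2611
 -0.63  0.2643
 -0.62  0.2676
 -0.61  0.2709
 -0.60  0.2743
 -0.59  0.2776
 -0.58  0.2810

σ√T = 0.35·√0.75 = 0.3031
d₁ = [ln(340/280) + (0.073 − 0.013 + 0.35²/2)·0.75] / 0.3031 = [0.1942 + 0.0909] / 0.3031 = 0.9406 which rounds to 0.94
d₂ = d₁ − σ√T = 0.9406 − 0.3031 = 0.6375 which rounds to 0.64
Pr(exercise) under Q = N(−d₂) = N(-0.64) = 0.2611

0.2611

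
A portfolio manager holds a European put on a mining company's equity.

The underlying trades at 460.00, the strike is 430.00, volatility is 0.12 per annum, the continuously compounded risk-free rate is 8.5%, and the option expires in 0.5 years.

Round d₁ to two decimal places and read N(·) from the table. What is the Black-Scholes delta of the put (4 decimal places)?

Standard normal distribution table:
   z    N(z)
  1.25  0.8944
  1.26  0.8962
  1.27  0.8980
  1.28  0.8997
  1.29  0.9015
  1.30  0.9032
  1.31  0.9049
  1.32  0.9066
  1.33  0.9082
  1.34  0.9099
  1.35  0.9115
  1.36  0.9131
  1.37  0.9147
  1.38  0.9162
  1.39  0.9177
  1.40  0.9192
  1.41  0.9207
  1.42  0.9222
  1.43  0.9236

-0.0901

σ√T = 0.12 × 0.7071 = 0.0849
d₁ = [ln(460/430) + (0.085 + 0.12²/2)·0.5] / 0.0849 = [0.0674 + 0.0461] / 0.0849 = 1.3381 → 1.34
N(d₁) = N(1.34) = 0.9099
Δ_put = N(d₁) − 1 = 0.9099 − 1 = -0.0901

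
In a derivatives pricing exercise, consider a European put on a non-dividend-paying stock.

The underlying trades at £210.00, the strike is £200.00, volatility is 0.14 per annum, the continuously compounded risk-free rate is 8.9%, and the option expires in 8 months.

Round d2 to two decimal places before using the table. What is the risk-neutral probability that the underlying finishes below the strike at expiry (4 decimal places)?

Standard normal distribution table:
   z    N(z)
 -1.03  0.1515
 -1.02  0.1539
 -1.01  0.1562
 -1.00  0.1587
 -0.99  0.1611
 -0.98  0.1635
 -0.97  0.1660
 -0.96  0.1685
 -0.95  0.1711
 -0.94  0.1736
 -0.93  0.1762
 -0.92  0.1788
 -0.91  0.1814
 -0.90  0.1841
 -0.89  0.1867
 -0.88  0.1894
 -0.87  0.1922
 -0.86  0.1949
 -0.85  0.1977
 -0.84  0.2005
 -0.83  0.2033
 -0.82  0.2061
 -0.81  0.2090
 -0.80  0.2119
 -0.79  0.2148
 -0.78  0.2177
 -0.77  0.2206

T = 0.6667;  σ√T = 0.1143
ln(S/K) + (r + σ²/2)T = ln(210/200) + (0.089 + 0.14²/2)·0.6667 = 0.0488 + 0.0659 = 0.1147
d₁ = 0.1147 / 0.1143 = 1.0030 ⇒ 1.00
d₂ = d₁ − σ√T = 1.0030 − 0.1143 = 0.8887 ⇒ 0.89
Risk-neutral Pr[S_T < K] = N(−d₂) = N(-0.89) = 0.1867

0.1867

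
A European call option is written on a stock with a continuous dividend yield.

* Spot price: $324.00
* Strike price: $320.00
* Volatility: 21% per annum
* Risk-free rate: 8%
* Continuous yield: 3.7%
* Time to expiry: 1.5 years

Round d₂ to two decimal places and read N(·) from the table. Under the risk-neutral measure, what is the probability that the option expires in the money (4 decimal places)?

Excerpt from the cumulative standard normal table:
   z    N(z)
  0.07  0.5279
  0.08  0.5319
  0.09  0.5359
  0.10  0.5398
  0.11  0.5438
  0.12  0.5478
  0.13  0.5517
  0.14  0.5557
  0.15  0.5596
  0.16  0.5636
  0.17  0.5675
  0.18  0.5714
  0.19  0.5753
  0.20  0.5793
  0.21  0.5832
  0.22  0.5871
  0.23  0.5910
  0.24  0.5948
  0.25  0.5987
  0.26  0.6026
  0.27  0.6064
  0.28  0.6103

σ√T = 0.21 × 1.2247 = 0.2572
d₁ = [ln(324/320) + (0.08 − 0.037 + 0.21²/2)·1.5] / 0.2572 = [0.0124 + 0.0976] / 0.2572 = 0.4277 which rounds to 0.43
d₂ = d₁ − σ√T = 0.4277 − 0.2572 = 0.1705 which rounds to 0.17
Pr(exercise) under Q = N(d₂) = 0.5675

0.5675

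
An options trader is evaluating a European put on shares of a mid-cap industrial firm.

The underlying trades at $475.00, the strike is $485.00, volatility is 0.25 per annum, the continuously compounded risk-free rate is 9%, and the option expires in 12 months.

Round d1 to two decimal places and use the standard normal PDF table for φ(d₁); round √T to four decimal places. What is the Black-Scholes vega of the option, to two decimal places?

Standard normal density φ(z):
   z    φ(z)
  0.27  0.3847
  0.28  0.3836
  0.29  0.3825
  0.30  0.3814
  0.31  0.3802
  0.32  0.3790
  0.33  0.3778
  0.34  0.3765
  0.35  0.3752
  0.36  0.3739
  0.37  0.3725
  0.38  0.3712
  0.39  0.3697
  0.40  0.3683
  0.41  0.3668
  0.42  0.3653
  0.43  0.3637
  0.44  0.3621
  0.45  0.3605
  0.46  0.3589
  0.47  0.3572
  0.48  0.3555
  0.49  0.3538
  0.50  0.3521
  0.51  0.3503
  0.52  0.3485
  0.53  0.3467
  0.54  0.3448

174.94

σ√T = 0.25·√1 = 0.2500
d₁ = [ln(475/485) + (0.09 + 0.25²/2)·1] / 0.2500 = [-0.0208 + 0.1212] / 0.2500 = 0.4017 which rounds to 0.40
√T = √1 = 1.0000
φ(d₁) = φ(0.40) = 0.3683
vega = S·φ(d₁)·√T = 475·0.3683·1.0000 = 174.9425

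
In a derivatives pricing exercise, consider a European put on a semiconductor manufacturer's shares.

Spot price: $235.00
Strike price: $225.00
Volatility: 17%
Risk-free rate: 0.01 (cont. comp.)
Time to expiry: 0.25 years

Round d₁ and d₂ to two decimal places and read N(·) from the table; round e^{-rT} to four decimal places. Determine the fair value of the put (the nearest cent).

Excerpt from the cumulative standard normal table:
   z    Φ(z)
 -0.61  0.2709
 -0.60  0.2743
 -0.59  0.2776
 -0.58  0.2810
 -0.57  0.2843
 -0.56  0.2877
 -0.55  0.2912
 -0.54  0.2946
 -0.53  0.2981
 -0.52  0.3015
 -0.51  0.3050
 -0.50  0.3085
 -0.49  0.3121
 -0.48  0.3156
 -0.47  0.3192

$3.20

σ√T = 0.17·√0.25 = 0.0850
d₁ = [ln(235/225) + (0.01 + 0.17²/2)·0.25] / 0.0850 = [0.0435 + 0.0061] / 0.0850 = 0.5835 which rounds to 0.58
d₂ = d₁ − σ√T = 0.5835 − 0.0850 = 0.4985 which rounds to 0.50
exp(−rT) = exp(−0.01·0.25) = 0.9975
N(−d₂) = N(-0.50) = 0.3085;  N(−d₁) = N(-0.58) = 0.2810
P = 225·0.9975·0.3085 − 235·0.2810 = 69.2390 − 66.0350 = 3.2040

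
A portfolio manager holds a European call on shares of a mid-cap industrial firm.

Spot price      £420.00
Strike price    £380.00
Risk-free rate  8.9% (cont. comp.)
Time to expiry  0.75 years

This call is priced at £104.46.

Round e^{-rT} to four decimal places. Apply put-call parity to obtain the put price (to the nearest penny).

exp(−rT) = exp(−0.089·0.75) = 0.9354
Put-call parity: C − P = S − K·e^(−rT) = 420 − 380·0.9354 = 420 − 355.4520 = 64.5480
P = C − (C − P) = 104.46 − (64.5480) = 39.9120

£39.91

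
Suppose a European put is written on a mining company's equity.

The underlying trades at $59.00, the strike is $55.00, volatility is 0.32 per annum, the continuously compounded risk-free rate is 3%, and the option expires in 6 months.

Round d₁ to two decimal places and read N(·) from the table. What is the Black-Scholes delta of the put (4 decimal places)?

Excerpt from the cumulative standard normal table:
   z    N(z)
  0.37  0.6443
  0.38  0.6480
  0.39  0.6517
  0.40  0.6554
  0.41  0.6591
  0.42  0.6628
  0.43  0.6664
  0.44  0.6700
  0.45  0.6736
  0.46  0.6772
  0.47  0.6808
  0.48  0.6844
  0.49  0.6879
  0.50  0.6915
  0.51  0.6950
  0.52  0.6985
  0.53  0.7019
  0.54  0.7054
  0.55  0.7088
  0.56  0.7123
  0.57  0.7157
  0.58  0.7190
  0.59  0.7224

-0.3121

σ√T = 0.32·√0.5 = 0.2263
ln(S/K) + (r + σ²/2)T = ln(59/55) + (0.03 + 0.32²/2)·0.5 = 0.0702 + 0.0406 = 0.1108
d₁ = 0.1108 / 0.2263 = 0.4897 → 0.49
N(d₁) = N(0.49) = 0.6879
Δ_put = N(d₁) − 1 = 0.6879 − 1 = -0.3121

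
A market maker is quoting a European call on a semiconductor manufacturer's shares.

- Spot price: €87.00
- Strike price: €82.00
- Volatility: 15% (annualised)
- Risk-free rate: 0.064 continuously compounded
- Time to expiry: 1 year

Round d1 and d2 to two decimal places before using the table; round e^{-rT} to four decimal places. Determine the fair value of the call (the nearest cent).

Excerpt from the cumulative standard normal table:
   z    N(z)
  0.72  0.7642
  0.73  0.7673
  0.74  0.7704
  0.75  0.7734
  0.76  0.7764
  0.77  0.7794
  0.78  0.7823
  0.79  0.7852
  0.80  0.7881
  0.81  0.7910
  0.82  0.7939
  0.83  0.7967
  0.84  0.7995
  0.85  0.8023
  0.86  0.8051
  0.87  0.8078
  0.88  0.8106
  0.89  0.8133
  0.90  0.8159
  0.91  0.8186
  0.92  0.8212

€11.50

σ√T = 0.15·√1 = 0.1500
d₁ = [ln(87/82) + (0.064 + 0.15²/2)·1] / 0.1500 = [0.0592 + 0.0752] / 0.1500 = 0.8963 ≈ 0.90
d₂ = d₁ − σ√T = 0.8963 − 0.1500 = 0.7463 ≈ 0.75
exp(−rT) = exp(−0.064·1) = 0.9380
N(d₁) = N(0.90) = 0.8159;  N(d₂) = N(0.75) = 0.7734
C = 87·0.8159 − 82·0.9380·0.7734 = 70.9833 − 59.4868 = 11.4965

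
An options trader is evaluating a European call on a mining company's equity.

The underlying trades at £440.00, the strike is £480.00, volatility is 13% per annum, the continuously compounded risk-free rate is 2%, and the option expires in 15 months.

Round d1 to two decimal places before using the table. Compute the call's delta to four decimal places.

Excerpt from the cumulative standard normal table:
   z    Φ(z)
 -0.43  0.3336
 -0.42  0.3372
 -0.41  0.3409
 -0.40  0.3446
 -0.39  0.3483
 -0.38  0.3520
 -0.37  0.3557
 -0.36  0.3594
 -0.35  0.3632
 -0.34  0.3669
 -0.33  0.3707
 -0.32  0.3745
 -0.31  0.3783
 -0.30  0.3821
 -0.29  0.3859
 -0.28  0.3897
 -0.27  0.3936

σ√T = 0.13 × 1.1180 = 0.1453
d₁ = [ln(440/480) + (0.02 + ½·0.13²)·1.25] / (σ√T) = (-0.0870 + 0.0356) / 0.1453 = -0.3540 ⇒ -0.35
N(d₁) = N(-0.35) = 0.3632
Δ_call = N(d₁) = 0.3632

0.3632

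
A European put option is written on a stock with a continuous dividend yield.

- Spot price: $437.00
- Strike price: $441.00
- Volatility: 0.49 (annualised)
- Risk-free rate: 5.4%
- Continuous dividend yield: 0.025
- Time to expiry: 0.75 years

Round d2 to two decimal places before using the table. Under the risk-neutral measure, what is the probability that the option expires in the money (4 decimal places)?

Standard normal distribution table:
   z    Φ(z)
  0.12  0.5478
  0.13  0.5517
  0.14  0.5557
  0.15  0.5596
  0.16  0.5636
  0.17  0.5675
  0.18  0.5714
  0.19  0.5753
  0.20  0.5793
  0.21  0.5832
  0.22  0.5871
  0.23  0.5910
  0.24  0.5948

0.5714

σ√T = 0.49 × 0.8660 = 0.4244
d₁ = [ln(437/441) + (0.054 − 0.025 + 0.49²/2)·0.75] / 0.4244 = [-0.0091 + 0.1118] / 0.4244 = 0.2420 ⇒ 0.24
d₂ = d₁ − σ√T = 0.2420 − 0.4244 = -0.1824 ⇒ -0.18
Risk-neutral Pr[S_T < K] = N(−d₂) = N(0.18) = 0.5714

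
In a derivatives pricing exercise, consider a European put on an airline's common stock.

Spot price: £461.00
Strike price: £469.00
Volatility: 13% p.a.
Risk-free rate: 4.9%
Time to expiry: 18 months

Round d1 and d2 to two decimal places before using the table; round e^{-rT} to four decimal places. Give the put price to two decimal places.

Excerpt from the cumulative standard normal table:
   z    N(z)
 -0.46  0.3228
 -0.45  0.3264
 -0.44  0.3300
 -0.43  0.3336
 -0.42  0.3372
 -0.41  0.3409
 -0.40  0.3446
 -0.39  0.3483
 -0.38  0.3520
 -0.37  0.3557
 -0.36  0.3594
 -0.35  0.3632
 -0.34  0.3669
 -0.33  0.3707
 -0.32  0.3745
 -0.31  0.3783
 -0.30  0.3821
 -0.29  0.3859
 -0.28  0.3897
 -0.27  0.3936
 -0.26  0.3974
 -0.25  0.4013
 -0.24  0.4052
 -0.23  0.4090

£17.72

T = 1.5;  σ√T = 0.1592
d₁ = [ln(461/469) + (0.049 + 0.13²/2)·1.5] / 0.1592 = [-0.0172 + 0.0862] / 0.1592 = 0.4332 ⇒ 0.43
d₂ = d₁ − σ√T = 0.4332 − 0.1592 = 0.2740 ⇒ 0.27
e^(−rT) = e^(−0.049·1.5) = 0.9291
N(−d₂) = N(-0.27) = 0.3936;  N(−d₁) = N(-0.43) = 0.3336
P = 469·0.9291·0.3936 − 461·0.3336 = 171.5104 − 153.7896 = 17.7208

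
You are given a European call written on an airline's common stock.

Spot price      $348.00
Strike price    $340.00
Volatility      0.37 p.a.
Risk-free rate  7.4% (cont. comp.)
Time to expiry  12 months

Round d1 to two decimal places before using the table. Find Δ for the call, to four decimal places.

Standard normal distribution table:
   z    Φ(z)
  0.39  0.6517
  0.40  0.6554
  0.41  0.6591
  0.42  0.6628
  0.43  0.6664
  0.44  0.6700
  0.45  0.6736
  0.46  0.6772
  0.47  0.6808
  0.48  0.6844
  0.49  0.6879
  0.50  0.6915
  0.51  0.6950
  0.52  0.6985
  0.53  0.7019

0.6736

σ√T = 0.37·√1 = 0.3700
d₁ = [ln(348/340) + (0.074 + ½·0.37²)·1] / (σ√T) = (0.0233 + 0.1424) / 0.3700 = 0.4479 ⇒ 0.45
N(d₁) = N(0.45) = 0.6736
Δ_call = N(d₁) = 0.6736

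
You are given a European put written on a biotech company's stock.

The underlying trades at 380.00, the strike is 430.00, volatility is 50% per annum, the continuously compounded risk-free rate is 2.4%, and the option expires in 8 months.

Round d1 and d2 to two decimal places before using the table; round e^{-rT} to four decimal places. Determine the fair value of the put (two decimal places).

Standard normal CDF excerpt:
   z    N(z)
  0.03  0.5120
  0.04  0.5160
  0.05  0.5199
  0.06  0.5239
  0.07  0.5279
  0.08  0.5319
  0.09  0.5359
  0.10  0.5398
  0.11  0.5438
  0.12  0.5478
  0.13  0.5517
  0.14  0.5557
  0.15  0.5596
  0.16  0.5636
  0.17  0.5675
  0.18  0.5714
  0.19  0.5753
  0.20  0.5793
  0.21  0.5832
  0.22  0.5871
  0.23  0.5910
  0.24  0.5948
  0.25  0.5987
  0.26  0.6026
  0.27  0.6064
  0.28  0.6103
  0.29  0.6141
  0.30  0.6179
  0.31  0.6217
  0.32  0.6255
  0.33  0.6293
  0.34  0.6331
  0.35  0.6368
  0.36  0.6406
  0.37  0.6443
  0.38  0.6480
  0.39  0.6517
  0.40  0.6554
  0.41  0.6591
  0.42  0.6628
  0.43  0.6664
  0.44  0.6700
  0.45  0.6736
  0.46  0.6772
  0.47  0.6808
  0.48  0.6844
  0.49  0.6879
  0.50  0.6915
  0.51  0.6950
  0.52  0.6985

σ√T = 0.5·√0.6667 = 0.4082
ln(S/K) + (r + σ²/2)T = ln(380/430) + (0.024 + 0.5²/2)·0.6667 = -0.1236 + 0.0993 = -0.0243
d₁ = -0.0243 / 0.4082 = -0.0595 which rounds to -0.06
d₂ = d₁ − σ√T = -0.0595 − 0.4082 = -0.4677 which rounds to -0.47
exp(−rT) = exp(−0.024·0.6667) = 0.9841
N(−d₂) = N(0.47) = 0.6808;  N(−d₁) = N(0.06) = 0.5239
P = 430·0.9841·0.6808 − 380·0.5239 = 288.0894 − 199.0820 = 89.0074

89.01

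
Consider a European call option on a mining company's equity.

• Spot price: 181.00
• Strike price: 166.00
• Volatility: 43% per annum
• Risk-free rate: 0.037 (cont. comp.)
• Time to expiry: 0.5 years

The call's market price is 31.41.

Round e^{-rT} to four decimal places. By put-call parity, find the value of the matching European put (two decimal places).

13.37

exp(−rT) = exp(−0.037·0.5) = 0.9817
Put-call parity: C − P = S − K·e^(−rT) = 181 − 166·0.9817 = 181 − 162.9622 = 18.0378
P = C − (C − P) = 31.41 − (18.0378) = 13.3722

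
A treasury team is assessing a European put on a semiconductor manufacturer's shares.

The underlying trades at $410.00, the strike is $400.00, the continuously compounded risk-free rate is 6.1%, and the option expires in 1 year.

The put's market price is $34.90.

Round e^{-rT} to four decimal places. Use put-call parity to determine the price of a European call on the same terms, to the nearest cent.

exp(−rT) = exp(−0.061·1) = 0.9408
Put-call parity: C − P = S − K·e^(−rT) = 410 − 400·0.9408 = 410 − 376.3200 = 33.6800
C = P + (C − P) = 34.90 + (33.6800) = 68.5800

$68.58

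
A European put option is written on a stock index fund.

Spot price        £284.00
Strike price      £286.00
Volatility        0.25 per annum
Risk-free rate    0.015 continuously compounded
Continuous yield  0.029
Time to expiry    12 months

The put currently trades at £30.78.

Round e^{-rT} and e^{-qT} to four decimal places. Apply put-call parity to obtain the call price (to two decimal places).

e^(−qT) = e^(−0.029·1) = 0.9714;  e^(−rT) = e^(−0.015·1) = 0.9851
Put-call parity: C − P = S·e^(−qT) − K·e^(−rT) = 284·0.9714 − 286·0.9851 = 275.8776 − 281.7386 = -5.8610
C = P + (C − P) = 30.78 + (-5.8610) = 24.9190

£24.92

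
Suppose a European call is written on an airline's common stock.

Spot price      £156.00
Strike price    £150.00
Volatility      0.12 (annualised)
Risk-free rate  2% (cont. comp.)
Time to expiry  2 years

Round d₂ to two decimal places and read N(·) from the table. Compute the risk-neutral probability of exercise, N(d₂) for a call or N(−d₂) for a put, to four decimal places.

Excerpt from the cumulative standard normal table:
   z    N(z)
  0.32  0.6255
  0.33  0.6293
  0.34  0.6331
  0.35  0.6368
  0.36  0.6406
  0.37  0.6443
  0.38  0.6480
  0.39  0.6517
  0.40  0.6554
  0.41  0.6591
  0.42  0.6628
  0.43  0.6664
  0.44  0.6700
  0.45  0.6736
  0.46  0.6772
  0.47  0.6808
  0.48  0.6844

σ√T = 0.12 × 1.4142 = 0.1697
d₁ = [ln(156/150) + (0.02 + 0.12²/2)·2] / 0.1697 = [0.0392 + 0.0544] / 0.1697 = 0.5517 → 0.55
d₂ = d₁ − σ√T = 0.5517 − 0.1697 = 0.3820 → 0.38
Risk-neutral Pr[S_T > K] = N(d₂) = N(0.38) = 0.6480

0.6480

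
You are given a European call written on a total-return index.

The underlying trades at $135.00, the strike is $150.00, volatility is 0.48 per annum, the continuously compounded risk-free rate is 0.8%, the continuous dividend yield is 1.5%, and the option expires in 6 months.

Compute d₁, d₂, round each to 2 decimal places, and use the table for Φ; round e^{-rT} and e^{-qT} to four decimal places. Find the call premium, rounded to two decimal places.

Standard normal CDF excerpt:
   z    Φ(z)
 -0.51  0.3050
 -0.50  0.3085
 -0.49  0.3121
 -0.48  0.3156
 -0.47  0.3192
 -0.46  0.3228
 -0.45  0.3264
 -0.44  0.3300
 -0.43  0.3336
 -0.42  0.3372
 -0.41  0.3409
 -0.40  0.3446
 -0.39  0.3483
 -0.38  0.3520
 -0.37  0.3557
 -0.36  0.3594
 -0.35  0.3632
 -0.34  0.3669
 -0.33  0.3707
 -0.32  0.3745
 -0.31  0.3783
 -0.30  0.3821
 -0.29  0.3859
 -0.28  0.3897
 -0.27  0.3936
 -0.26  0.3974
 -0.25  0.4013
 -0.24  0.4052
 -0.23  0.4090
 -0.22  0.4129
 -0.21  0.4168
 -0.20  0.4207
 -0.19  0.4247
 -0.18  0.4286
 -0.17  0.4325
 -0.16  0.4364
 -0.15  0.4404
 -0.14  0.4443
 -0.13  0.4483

$12.38

T = 0.5;  σ√T = 0.3394
ln(S/K) + (r − q + σ²/2)T = ln(135/150) + (0.008 − 0.015 + 0.48²/2)·0.5 = -0.1054 + 0.0541 = -0.0513
d₁ = -0.0513 / 0.3394 = -0.1510 → -0.15
d₂ = d₁ − σ√T = -0.1510 − 0.3394 = -0.4904 → -0.49
e^(−qT) = e^(−0.015·0.5) = 0.9925;  e^(−rT) = e^(−0.008·0.5) = 0.9960
N(d₁) = N(-0.15) = 0.4404;  N(d₂) = N(-0.49) = 0.3121
C = 135·0.9925·0.4404 − 150·0.9960·0.3121 = 59.0081 − 46.6277 = 12.3804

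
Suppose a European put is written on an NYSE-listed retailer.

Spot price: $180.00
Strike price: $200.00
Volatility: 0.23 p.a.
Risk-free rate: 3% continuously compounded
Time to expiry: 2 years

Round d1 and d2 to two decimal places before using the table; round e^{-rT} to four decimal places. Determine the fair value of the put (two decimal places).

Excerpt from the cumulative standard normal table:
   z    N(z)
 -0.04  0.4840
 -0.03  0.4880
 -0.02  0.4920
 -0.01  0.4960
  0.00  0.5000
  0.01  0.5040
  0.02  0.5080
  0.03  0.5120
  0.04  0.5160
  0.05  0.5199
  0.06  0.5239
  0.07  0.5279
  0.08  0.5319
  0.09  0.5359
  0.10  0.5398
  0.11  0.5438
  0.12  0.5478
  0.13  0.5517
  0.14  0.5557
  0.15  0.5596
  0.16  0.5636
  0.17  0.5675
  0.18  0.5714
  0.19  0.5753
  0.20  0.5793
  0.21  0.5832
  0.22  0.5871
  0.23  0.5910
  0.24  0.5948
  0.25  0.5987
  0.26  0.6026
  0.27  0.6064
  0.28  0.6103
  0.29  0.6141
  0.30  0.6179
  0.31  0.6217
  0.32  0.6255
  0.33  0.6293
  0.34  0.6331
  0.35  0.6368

$27.83

σ√T = 0.23·√2 = 0.3253
ln(S/K) + (r + σ²/2)T = ln(180/200) + (0.03 + 0.23²/2)·2 = -0.1054 + 0.1129 = 0.0075
d₁ = 0.0075 / 0.3253 = 0.0232 → 0.02
d₂ = d₁ − σ√T = 0.0232 − 0.3253 = -0.3021 → -0.30
e^(−rT) = e^(−0.03·2) = 0.9418
N(−d₂) = N(0.30) = 0.6179;  N(−d₁) = N(-0.02) = 0.4920
P = 200·0.9418·0.6179 − 180·0.4920 = 116.3876 − 88.5600 = 27.8276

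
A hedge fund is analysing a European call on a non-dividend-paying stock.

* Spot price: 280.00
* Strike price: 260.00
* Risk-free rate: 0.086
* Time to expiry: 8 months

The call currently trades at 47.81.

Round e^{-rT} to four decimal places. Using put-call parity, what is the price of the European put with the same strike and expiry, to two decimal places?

e^(−rT) = e^(−0.086·0.6667) = 0.9443
Put-call parity: C − P = S − K·e^(−rT) = 280 − 260·0.9443 = 280 − 245.5180 = 34.4820
P = C − (C − P) = 47.81 − (34.4820) = 13.3280

13.33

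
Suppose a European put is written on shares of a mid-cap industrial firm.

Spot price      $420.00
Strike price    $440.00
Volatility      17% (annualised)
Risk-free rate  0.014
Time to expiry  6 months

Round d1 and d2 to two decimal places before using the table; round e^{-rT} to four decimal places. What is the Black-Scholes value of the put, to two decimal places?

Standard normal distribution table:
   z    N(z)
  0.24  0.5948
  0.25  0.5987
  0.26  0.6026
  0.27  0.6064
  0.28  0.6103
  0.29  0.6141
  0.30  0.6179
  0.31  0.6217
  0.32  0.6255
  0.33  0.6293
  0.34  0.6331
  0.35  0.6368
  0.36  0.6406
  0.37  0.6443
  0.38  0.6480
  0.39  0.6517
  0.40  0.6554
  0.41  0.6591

$30.05

σ√T = 0.17·√0.5 = 0.1202
d₁ = [ln(420/440) + (0.014 + 0.17²/2)·0.5] / 0.1202 = [-0.0465 + 0.0142] / 0.1202 = -0.2687 which rounds to -0.27
d₂ = d₁ − σ√T = -0.2687 − 0.1202 = -0.3889 which rounds to -0.39
exp(−rT) = exp(−0.014·0.5) = 0.9930
N(−d₂) = N(0.39) = 0.6517;  N(−d₁) = N(0.27) = 0.6064
P = 440·0.9930·0.6517 − 420·0.6064 = 284.7408 − 254.6880 = 30.0528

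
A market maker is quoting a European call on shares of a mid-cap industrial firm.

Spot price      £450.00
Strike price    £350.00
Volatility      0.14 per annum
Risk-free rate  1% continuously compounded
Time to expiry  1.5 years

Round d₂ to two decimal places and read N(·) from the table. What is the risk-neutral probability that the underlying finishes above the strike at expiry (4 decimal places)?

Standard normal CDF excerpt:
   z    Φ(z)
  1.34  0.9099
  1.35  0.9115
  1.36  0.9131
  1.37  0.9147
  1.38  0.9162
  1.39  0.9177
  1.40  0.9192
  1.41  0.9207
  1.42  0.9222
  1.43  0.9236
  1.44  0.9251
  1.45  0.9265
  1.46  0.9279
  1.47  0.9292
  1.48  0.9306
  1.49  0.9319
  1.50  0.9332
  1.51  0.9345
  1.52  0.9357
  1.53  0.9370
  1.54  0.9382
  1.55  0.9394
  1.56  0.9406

σ√T = 0.14 × 1.2247 = 0.1715
ln(S/K) + (r + σ²/2)T = ln(450/350) + (0.01 + 0.14²/2)·1.5 = 0.2513 + 0.0297 = 0.2810
d₁ = 0.2810 / 0.1715 = 1.6389 ≈ 1.64
d₂ = d₁ − σ√T = 1.6389 − 0.1715 = 1.4674 ≈ 1.47
Pr(exercise) under Q = N(d₂) = 0.9292

0.9292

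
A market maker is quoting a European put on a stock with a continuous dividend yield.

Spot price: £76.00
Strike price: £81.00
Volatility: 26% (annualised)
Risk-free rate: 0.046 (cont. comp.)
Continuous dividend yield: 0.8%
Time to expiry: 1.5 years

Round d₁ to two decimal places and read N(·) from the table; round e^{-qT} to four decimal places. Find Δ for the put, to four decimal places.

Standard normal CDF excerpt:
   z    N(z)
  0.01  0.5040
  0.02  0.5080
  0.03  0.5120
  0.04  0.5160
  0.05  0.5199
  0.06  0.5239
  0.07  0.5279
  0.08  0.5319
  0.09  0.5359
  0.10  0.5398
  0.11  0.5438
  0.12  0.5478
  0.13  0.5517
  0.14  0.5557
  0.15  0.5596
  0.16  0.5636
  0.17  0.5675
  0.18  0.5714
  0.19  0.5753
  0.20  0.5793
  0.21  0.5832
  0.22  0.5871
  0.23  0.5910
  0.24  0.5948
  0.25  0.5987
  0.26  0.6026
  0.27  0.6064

-0.4390

σ√T = 0.26·√1.5 = 0.3184
d₁ = [ln(76/81) + (0.046 − 0.008 + 0.26²/2)·1.5] / 0.3184 = [-0.0637 + 0.1077] / 0.3184 = 0.1381 ≈ 0.14
N(d₁) = N(0.14) = 0.5557
Δ_put = e^(−qT)·(N(d₁) − 1) = 0.9881·(0.5557 − 1) = -0.4390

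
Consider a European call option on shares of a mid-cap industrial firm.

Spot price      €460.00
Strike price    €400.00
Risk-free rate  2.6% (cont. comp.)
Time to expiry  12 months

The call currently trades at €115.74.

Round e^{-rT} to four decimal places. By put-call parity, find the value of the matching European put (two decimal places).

€45.46

exp(−rT) = exp(−0.026·1) = 0.9743
Put-call parity: C − P = S − K·e^(−rT) = 460 − 400·0.9743 = 460 − 389.7200 = 70.2800
P = C − (C − P) = 115.74 − (70.2800) = 45.4600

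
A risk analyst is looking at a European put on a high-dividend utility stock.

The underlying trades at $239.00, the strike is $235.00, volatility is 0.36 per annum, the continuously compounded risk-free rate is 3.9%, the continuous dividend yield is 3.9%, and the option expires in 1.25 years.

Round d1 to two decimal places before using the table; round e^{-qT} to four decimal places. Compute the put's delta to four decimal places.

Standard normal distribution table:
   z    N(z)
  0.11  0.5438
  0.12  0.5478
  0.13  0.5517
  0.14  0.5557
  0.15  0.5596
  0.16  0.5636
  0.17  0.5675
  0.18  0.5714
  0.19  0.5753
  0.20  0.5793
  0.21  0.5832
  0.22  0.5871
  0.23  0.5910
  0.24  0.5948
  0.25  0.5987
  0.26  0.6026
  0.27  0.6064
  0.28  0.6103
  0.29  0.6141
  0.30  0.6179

σ√T = 0.36·√1.25 = 0.4025
d₁ = [ln(239/235) + (0.039 − 0.039 + ½·0.36²)·1.25] / (σ√T) = (0.0169 + 0.0810) / 0.4025 = 0.2432 ≈ 0.24
N(d₁) = N(0.24) = 0.5948
Δ_put = exp(−qT)·(N(d₁) − 1) = 0.9524·(0.5948 − 1) = -0.3859

-0.3859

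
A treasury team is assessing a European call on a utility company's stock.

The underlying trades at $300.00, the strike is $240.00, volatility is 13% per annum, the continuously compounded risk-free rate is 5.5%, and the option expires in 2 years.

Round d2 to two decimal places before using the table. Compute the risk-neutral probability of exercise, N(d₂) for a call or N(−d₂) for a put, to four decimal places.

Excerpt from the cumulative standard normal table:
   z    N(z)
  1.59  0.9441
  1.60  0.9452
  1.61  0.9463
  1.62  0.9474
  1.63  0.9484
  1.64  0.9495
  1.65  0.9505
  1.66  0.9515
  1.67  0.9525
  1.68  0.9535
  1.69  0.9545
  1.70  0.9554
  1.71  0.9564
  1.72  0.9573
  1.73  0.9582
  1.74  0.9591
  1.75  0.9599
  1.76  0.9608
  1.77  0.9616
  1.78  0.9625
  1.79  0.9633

0.9573

σ√T = 0.13 × 1.4142 = 0.1838
d₁ = [ln(300/240) + (0.055 + ½·0.13²)·2] / (σ√T) = (0.2231 + 0.1269) / 0.1838 = 1.9040 which rounds to 1.90
d₂ = 1.9040 − 0.1838 = 1.7201 which rounds to 1.72
Pr(exercise) under Q = N(d₂) = 0.9573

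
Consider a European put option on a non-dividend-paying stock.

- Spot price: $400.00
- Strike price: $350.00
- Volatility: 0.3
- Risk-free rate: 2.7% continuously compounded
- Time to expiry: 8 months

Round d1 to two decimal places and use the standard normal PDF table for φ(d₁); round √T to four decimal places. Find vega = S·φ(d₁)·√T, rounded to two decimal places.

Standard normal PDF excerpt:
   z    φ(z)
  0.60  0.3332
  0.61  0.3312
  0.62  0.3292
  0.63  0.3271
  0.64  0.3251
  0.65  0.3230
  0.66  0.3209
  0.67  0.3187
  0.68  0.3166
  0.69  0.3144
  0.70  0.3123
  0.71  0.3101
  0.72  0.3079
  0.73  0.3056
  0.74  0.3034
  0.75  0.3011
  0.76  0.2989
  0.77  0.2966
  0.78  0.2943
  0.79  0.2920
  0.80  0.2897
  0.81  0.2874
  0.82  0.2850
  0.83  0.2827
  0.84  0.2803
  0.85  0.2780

99.09

σ√T = 0.3 × 0.8165 = 0.2449
ln(S/K) + (r + σ²/2)T = ln(400/350) + (0.027 + 0.3²/2)·0.6667 = 0.1335 + 0.0480 = 0.1815
d₁ = 0.1815 / 0.2449 = 0.7411 ≈ 0.74
√T = √0.6667 = 0.8165
φ(d₁) = φ(0.74) = 0.3034
vega = S·φ(d₁)·√T = 400·0.3034·0.8165 = 99.0904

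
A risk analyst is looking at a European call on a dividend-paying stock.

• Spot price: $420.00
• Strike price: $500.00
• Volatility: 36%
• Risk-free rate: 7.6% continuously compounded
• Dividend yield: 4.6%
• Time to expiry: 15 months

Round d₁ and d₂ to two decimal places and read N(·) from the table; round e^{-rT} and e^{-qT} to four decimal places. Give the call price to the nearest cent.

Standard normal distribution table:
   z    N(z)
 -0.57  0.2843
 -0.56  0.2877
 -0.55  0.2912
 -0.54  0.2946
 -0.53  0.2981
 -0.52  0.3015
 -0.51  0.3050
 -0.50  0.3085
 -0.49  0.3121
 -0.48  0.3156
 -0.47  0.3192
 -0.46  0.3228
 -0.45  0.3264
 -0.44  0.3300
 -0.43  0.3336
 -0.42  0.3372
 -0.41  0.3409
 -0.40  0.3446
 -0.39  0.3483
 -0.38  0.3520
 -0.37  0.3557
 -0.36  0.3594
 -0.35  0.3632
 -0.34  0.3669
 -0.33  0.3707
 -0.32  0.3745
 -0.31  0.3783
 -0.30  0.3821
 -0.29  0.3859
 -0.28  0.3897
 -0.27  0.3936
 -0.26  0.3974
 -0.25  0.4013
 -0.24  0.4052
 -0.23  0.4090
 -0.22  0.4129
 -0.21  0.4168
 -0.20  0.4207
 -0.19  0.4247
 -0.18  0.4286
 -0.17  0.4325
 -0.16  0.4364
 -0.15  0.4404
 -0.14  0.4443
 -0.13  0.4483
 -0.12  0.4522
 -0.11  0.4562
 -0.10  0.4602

σ√T = 0.36 × 1.1180 = 0.4025
d₁ = [ln(420/500) + (0.076 − 0.046 + ½·0.36²)·1.25] / (σ√T) = (-0.1744 + 0.1185) / 0.4025 = -0.1388 ≈ -0.14
d₂ = -0.1388 − 0.4025 = -0.5413 ≈ -0.54
exp(−qT) = exp(−0.046·1.25) = 0.9441;  exp(−rT) = exp(−0.076·1.25) = 0.9094
C = 420·0.9441·N(-0.14) − 500·0.9094·N(-0.54) = 420·0.9441·0.4443 − 500·0.9094·0.2946 = 176.1747 − 133.9546 = 42.2201

$42.22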